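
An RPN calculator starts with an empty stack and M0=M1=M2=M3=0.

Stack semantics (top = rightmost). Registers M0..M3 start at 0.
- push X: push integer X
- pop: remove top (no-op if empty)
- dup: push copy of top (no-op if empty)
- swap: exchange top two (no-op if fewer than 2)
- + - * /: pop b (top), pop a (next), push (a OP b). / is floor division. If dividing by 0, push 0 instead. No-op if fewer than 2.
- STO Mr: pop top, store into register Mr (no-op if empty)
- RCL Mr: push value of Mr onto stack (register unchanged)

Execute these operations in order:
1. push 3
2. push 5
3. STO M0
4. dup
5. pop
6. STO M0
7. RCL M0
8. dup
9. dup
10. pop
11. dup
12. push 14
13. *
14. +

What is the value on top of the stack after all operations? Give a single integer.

After op 1 (push 3): stack=[3] mem=[0,0,0,0]
After op 2 (push 5): stack=[3,5] mem=[0,0,0,0]
After op 3 (STO M0): stack=[3] mem=[5,0,0,0]
After op 4 (dup): stack=[3,3] mem=[5,0,0,0]
After op 5 (pop): stack=[3] mem=[5,0,0,0]
After op 6 (STO M0): stack=[empty] mem=[3,0,0,0]
After op 7 (RCL M0): stack=[3] mem=[3,0,0,0]
After op 8 (dup): stack=[3,3] mem=[3,0,0,0]
After op 9 (dup): stack=[3,3,3] mem=[3,0,0,0]
After op 10 (pop): stack=[3,3] mem=[3,0,0,0]
After op 11 (dup): stack=[3,3,3] mem=[3,0,0,0]
After op 12 (push 14): stack=[3,3,3,14] mem=[3,0,0,0]
After op 13 (*): stack=[3,3,42] mem=[3,0,0,0]
After op 14 (+): stack=[3,45] mem=[3,0,0,0]

Answer: 45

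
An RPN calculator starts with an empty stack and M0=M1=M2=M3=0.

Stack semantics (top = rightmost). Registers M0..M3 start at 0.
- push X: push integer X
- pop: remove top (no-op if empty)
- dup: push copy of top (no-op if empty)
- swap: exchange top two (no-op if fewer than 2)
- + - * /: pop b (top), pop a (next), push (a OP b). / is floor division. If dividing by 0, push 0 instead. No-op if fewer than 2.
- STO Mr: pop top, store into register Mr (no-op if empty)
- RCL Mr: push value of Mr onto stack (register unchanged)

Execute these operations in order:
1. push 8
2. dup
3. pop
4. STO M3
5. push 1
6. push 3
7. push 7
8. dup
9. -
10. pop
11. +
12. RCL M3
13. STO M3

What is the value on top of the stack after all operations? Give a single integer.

After op 1 (push 8): stack=[8] mem=[0,0,0,0]
After op 2 (dup): stack=[8,8] mem=[0,0,0,0]
After op 3 (pop): stack=[8] mem=[0,0,0,0]
After op 4 (STO M3): stack=[empty] mem=[0,0,0,8]
After op 5 (push 1): stack=[1] mem=[0,0,0,8]
After op 6 (push 3): stack=[1,3] mem=[0,0,0,8]
After op 7 (push 7): stack=[1,3,7] mem=[0,0,0,8]
After op 8 (dup): stack=[1,3,7,7] mem=[0,0,0,8]
After op 9 (-): stack=[1,3,0] mem=[0,0,0,8]
After op 10 (pop): stack=[1,3] mem=[0,0,0,8]
After op 11 (+): stack=[4] mem=[0,0,0,8]
After op 12 (RCL M3): stack=[4,8] mem=[0,0,0,8]
After op 13 (STO M3): stack=[4] mem=[0,0,0,8]

Answer: 4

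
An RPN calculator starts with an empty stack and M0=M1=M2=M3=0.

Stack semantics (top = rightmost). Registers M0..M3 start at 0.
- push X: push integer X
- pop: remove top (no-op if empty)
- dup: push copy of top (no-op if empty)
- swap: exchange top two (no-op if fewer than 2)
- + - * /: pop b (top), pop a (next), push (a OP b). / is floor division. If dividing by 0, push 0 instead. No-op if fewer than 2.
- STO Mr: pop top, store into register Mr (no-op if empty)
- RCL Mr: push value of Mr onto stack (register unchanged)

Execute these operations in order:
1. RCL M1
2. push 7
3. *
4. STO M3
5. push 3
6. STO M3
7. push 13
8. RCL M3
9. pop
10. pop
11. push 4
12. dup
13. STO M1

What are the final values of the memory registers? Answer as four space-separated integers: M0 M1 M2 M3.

After op 1 (RCL M1): stack=[0] mem=[0,0,0,0]
After op 2 (push 7): stack=[0,7] mem=[0,0,0,0]
After op 3 (*): stack=[0] mem=[0,0,0,0]
After op 4 (STO M3): stack=[empty] mem=[0,0,0,0]
After op 5 (push 3): stack=[3] mem=[0,0,0,0]
After op 6 (STO M3): stack=[empty] mem=[0,0,0,3]
After op 7 (push 13): stack=[13] mem=[0,0,0,3]
After op 8 (RCL M3): stack=[13,3] mem=[0,0,0,3]
After op 9 (pop): stack=[13] mem=[0,0,0,3]
After op 10 (pop): stack=[empty] mem=[0,0,0,3]
After op 11 (push 4): stack=[4] mem=[0,0,0,3]
After op 12 (dup): stack=[4,4] mem=[0,0,0,3]
After op 13 (STO M1): stack=[4] mem=[0,4,0,3]

Answer: 0 4 0 3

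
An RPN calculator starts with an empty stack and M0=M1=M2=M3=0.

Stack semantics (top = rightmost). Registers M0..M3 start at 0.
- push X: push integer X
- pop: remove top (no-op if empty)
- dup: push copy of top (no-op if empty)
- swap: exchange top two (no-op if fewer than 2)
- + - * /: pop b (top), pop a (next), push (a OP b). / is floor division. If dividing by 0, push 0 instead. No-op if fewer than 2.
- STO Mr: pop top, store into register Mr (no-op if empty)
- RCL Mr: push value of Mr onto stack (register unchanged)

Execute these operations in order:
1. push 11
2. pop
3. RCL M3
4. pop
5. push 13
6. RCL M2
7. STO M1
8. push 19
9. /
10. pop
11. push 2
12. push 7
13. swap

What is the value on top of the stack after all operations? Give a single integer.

Answer: 2

Derivation:
After op 1 (push 11): stack=[11] mem=[0,0,0,0]
After op 2 (pop): stack=[empty] mem=[0,0,0,0]
After op 3 (RCL M3): stack=[0] mem=[0,0,0,0]
After op 4 (pop): stack=[empty] mem=[0,0,0,0]
After op 5 (push 13): stack=[13] mem=[0,0,0,0]
After op 6 (RCL M2): stack=[13,0] mem=[0,0,0,0]
After op 7 (STO M1): stack=[13] mem=[0,0,0,0]
After op 8 (push 19): stack=[13,19] mem=[0,0,0,0]
After op 9 (/): stack=[0] mem=[0,0,0,0]
After op 10 (pop): stack=[empty] mem=[0,0,0,0]
After op 11 (push 2): stack=[2] mem=[0,0,0,0]
After op 12 (push 7): stack=[2,7] mem=[0,0,0,0]
After op 13 (swap): stack=[7,2] mem=[0,0,0,0]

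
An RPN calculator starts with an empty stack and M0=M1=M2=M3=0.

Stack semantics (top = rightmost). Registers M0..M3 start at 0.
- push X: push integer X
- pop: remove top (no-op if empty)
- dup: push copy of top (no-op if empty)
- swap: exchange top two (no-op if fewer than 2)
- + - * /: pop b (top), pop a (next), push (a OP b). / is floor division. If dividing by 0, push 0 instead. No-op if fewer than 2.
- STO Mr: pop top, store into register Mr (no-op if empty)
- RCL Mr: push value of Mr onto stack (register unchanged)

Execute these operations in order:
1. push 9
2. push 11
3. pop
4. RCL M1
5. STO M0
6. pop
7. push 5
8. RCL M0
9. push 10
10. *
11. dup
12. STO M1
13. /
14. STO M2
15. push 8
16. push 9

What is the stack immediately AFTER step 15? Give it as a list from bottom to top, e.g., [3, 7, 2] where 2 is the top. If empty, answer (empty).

After op 1 (push 9): stack=[9] mem=[0,0,0,0]
After op 2 (push 11): stack=[9,11] mem=[0,0,0,0]
After op 3 (pop): stack=[9] mem=[0,0,0,0]
After op 4 (RCL M1): stack=[9,0] mem=[0,0,0,0]
After op 5 (STO M0): stack=[9] mem=[0,0,0,0]
After op 6 (pop): stack=[empty] mem=[0,0,0,0]
After op 7 (push 5): stack=[5] mem=[0,0,0,0]
After op 8 (RCL M0): stack=[5,0] mem=[0,0,0,0]
After op 9 (push 10): stack=[5,0,10] mem=[0,0,0,0]
After op 10 (*): stack=[5,0] mem=[0,0,0,0]
After op 11 (dup): stack=[5,0,0] mem=[0,0,0,0]
After op 12 (STO M1): stack=[5,0] mem=[0,0,0,0]
After op 13 (/): stack=[0] mem=[0,0,0,0]
After op 14 (STO M2): stack=[empty] mem=[0,0,0,0]
After op 15 (push 8): stack=[8] mem=[0,0,0,0]

[8]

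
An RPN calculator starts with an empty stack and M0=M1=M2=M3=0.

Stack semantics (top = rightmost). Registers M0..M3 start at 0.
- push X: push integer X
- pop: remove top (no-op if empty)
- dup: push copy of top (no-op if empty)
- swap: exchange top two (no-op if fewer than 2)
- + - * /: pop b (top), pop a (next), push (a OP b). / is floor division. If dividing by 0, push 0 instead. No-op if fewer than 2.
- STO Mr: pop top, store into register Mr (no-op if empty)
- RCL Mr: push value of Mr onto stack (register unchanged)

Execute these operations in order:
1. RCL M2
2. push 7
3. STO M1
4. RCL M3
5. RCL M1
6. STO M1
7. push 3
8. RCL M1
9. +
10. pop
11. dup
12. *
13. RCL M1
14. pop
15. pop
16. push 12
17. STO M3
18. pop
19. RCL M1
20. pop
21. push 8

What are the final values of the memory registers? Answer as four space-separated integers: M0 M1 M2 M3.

After op 1 (RCL M2): stack=[0] mem=[0,0,0,0]
After op 2 (push 7): stack=[0,7] mem=[0,0,0,0]
After op 3 (STO M1): stack=[0] mem=[0,7,0,0]
After op 4 (RCL M3): stack=[0,0] mem=[0,7,0,0]
After op 5 (RCL M1): stack=[0,0,7] mem=[0,7,0,0]
After op 6 (STO M1): stack=[0,0] mem=[0,7,0,0]
After op 7 (push 3): stack=[0,0,3] mem=[0,7,0,0]
After op 8 (RCL M1): stack=[0,0,3,7] mem=[0,7,0,0]
After op 9 (+): stack=[0,0,10] mem=[0,7,0,0]
After op 10 (pop): stack=[0,0] mem=[0,7,0,0]
After op 11 (dup): stack=[0,0,0] mem=[0,7,0,0]
After op 12 (*): stack=[0,0] mem=[0,7,0,0]
After op 13 (RCL M1): stack=[0,0,7] mem=[0,7,0,0]
After op 14 (pop): stack=[0,0] mem=[0,7,0,0]
After op 15 (pop): stack=[0] mem=[0,7,0,0]
After op 16 (push 12): stack=[0,12] mem=[0,7,0,0]
After op 17 (STO M3): stack=[0] mem=[0,7,0,12]
After op 18 (pop): stack=[empty] mem=[0,7,0,12]
After op 19 (RCL M1): stack=[7] mem=[0,7,0,12]
After op 20 (pop): stack=[empty] mem=[0,7,0,12]
After op 21 (push 8): stack=[8] mem=[0,7,0,12]

Answer: 0 7 0 12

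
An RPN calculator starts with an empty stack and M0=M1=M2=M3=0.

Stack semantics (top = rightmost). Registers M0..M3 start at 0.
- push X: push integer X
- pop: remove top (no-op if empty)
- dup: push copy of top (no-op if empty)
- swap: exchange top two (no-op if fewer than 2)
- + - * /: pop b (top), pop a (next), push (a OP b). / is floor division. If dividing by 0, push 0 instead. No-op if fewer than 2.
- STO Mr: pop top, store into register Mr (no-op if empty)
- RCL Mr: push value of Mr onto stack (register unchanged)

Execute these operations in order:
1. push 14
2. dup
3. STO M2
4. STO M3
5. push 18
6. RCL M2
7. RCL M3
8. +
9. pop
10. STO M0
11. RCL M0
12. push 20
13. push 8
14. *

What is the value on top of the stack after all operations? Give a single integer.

After op 1 (push 14): stack=[14] mem=[0,0,0,0]
After op 2 (dup): stack=[14,14] mem=[0,0,0,0]
After op 3 (STO M2): stack=[14] mem=[0,0,14,0]
After op 4 (STO M3): stack=[empty] mem=[0,0,14,14]
After op 5 (push 18): stack=[18] mem=[0,0,14,14]
After op 6 (RCL M2): stack=[18,14] mem=[0,0,14,14]
After op 7 (RCL M3): stack=[18,14,14] mem=[0,0,14,14]
After op 8 (+): stack=[18,28] mem=[0,0,14,14]
After op 9 (pop): stack=[18] mem=[0,0,14,14]
After op 10 (STO M0): stack=[empty] mem=[18,0,14,14]
After op 11 (RCL M0): stack=[18] mem=[18,0,14,14]
After op 12 (push 20): stack=[18,20] mem=[18,0,14,14]
After op 13 (push 8): stack=[18,20,8] mem=[18,0,14,14]
After op 14 (*): stack=[18,160] mem=[18,0,14,14]

Answer: 160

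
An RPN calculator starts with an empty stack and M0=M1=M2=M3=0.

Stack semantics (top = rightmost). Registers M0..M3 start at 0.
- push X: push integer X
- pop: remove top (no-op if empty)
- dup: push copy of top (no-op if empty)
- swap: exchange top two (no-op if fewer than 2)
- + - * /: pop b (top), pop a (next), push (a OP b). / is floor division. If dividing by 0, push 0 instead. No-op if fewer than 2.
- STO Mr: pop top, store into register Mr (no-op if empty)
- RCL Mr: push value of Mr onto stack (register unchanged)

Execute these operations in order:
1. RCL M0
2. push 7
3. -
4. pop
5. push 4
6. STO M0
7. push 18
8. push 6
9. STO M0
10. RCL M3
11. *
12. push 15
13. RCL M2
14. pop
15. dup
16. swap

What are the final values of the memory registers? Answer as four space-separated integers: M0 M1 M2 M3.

After op 1 (RCL M0): stack=[0] mem=[0,0,0,0]
After op 2 (push 7): stack=[0,7] mem=[0,0,0,0]
After op 3 (-): stack=[-7] mem=[0,0,0,0]
After op 4 (pop): stack=[empty] mem=[0,0,0,0]
After op 5 (push 4): stack=[4] mem=[0,0,0,0]
After op 6 (STO M0): stack=[empty] mem=[4,0,0,0]
After op 7 (push 18): stack=[18] mem=[4,0,0,0]
After op 8 (push 6): stack=[18,6] mem=[4,0,0,0]
After op 9 (STO M0): stack=[18] mem=[6,0,0,0]
After op 10 (RCL M3): stack=[18,0] mem=[6,0,0,0]
After op 11 (*): stack=[0] mem=[6,0,0,0]
After op 12 (push 15): stack=[0,15] mem=[6,0,0,0]
After op 13 (RCL M2): stack=[0,15,0] mem=[6,0,0,0]
After op 14 (pop): stack=[0,15] mem=[6,0,0,0]
After op 15 (dup): stack=[0,15,15] mem=[6,0,0,0]
After op 16 (swap): stack=[0,15,15] mem=[6,0,0,0]

Answer: 6 0 0 0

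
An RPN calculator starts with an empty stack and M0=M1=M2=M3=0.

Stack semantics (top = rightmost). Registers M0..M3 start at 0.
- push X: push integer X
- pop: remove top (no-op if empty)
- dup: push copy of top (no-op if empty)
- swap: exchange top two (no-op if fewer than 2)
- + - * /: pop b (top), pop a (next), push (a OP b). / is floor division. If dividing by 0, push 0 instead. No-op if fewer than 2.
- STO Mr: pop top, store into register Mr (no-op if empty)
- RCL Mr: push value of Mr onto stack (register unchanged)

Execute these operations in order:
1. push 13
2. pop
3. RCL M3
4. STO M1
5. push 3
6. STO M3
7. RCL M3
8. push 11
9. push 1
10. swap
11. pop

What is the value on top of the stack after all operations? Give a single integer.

Answer: 1

Derivation:
After op 1 (push 13): stack=[13] mem=[0,0,0,0]
After op 2 (pop): stack=[empty] mem=[0,0,0,0]
After op 3 (RCL M3): stack=[0] mem=[0,0,0,0]
After op 4 (STO M1): stack=[empty] mem=[0,0,0,0]
After op 5 (push 3): stack=[3] mem=[0,0,0,0]
After op 6 (STO M3): stack=[empty] mem=[0,0,0,3]
After op 7 (RCL M3): stack=[3] mem=[0,0,0,3]
After op 8 (push 11): stack=[3,11] mem=[0,0,0,3]
After op 9 (push 1): stack=[3,11,1] mem=[0,0,0,3]
After op 10 (swap): stack=[3,1,11] mem=[0,0,0,3]
After op 11 (pop): stack=[3,1] mem=[0,0,0,3]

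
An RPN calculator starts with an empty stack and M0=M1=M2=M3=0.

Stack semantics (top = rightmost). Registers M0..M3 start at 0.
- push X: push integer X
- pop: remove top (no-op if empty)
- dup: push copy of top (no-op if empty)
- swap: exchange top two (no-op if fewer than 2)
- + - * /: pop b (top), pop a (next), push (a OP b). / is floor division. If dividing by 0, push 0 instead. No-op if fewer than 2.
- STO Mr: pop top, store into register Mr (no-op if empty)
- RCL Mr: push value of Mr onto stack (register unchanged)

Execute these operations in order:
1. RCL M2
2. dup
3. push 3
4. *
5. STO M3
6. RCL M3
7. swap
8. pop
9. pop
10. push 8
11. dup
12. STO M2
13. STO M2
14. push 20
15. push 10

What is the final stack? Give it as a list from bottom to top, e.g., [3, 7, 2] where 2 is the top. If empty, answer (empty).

Answer: [20, 10]

Derivation:
After op 1 (RCL M2): stack=[0] mem=[0,0,0,0]
After op 2 (dup): stack=[0,0] mem=[0,0,0,0]
After op 3 (push 3): stack=[0,0,3] mem=[0,0,0,0]
After op 4 (*): stack=[0,0] mem=[0,0,0,0]
After op 5 (STO M3): stack=[0] mem=[0,0,0,0]
After op 6 (RCL M3): stack=[0,0] mem=[0,0,0,0]
After op 7 (swap): stack=[0,0] mem=[0,0,0,0]
After op 8 (pop): stack=[0] mem=[0,0,0,0]
After op 9 (pop): stack=[empty] mem=[0,0,0,0]
After op 10 (push 8): stack=[8] mem=[0,0,0,0]
After op 11 (dup): stack=[8,8] mem=[0,0,0,0]
After op 12 (STO M2): stack=[8] mem=[0,0,8,0]
After op 13 (STO M2): stack=[empty] mem=[0,0,8,0]
After op 14 (push 20): stack=[20] mem=[0,0,8,0]
After op 15 (push 10): stack=[20,10] mem=[0,0,8,0]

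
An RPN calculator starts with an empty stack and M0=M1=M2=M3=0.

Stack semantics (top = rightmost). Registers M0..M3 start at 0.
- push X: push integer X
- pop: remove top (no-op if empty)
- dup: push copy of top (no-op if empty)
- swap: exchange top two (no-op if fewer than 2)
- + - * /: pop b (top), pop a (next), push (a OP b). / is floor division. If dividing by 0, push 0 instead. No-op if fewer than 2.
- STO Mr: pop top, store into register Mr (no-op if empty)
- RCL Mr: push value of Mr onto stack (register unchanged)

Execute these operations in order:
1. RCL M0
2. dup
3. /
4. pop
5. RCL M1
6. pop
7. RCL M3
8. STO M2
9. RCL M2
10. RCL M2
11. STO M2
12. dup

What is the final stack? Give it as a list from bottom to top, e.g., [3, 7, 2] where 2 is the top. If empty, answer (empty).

After op 1 (RCL M0): stack=[0] mem=[0,0,0,0]
After op 2 (dup): stack=[0,0] mem=[0,0,0,0]
After op 3 (/): stack=[0] mem=[0,0,0,0]
After op 4 (pop): stack=[empty] mem=[0,0,0,0]
After op 5 (RCL M1): stack=[0] mem=[0,0,0,0]
After op 6 (pop): stack=[empty] mem=[0,0,0,0]
After op 7 (RCL M3): stack=[0] mem=[0,0,0,0]
After op 8 (STO M2): stack=[empty] mem=[0,0,0,0]
After op 9 (RCL M2): stack=[0] mem=[0,0,0,0]
After op 10 (RCL M2): stack=[0,0] mem=[0,0,0,0]
After op 11 (STO M2): stack=[0] mem=[0,0,0,0]
After op 12 (dup): stack=[0,0] mem=[0,0,0,0]

Answer: [0, 0]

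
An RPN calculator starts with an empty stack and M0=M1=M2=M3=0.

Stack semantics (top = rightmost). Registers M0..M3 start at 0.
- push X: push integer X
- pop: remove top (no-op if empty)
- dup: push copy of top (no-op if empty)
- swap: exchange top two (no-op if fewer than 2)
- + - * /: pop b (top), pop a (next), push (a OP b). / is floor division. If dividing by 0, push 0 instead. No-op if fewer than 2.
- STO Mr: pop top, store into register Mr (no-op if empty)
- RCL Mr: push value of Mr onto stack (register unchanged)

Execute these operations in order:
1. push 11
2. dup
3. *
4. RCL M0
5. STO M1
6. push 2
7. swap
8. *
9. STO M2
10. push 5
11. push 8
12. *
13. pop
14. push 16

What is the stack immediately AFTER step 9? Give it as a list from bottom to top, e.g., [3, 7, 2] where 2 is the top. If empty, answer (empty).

After op 1 (push 11): stack=[11] mem=[0,0,0,0]
After op 2 (dup): stack=[11,11] mem=[0,0,0,0]
After op 3 (*): stack=[121] mem=[0,0,0,0]
After op 4 (RCL M0): stack=[121,0] mem=[0,0,0,0]
After op 5 (STO M1): stack=[121] mem=[0,0,0,0]
After op 6 (push 2): stack=[121,2] mem=[0,0,0,0]
After op 7 (swap): stack=[2,121] mem=[0,0,0,0]
After op 8 (*): stack=[242] mem=[0,0,0,0]
After op 9 (STO M2): stack=[empty] mem=[0,0,242,0]

(empty)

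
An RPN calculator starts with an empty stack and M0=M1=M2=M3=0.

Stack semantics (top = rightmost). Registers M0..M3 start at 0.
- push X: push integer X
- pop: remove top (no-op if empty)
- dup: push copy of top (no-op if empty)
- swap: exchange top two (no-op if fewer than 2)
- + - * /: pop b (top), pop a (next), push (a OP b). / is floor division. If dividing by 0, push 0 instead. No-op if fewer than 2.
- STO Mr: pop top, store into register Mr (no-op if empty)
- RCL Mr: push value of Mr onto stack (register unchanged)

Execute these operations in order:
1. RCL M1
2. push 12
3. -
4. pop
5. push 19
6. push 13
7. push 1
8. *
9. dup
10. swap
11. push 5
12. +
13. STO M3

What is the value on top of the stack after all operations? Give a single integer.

Answer: 13

Derivation:
After op 1 (RCL M1): stack=[0] mem=[0,0,0,0]
After op 2 (push 12): stack=[0,12] mem=[0,0,0,0]
After op 3 (-): stack=[-12] mem=[0,0,0,0]
After op 4 (pop): stack=[empty] mem=[0,0,0,0]
After op 5 (push 19): stack=[19] mem=[0,0,0,0]
After op 6 (push 13): stack=[19,13] mem=[0,0,0,0]
After op 7 (push 1): stack=[19,13,1] mem=[0,0,0,0]
After op 8 (*): stack=[19,13] mem=[0,0,0,0]
After op 9 (dup): stack=[19,13,13] mem=[0,0,0,0]
After op 10 (swap): stack=[19,13,13] mem=[0,0,0,0]
After op 11 (push 5): stack=[19,13,13,5] mem=[0,0,0,0]
After op 12 (+): stack=[19,13,18] mem=[0,0,0,0]
After op 13 (STO M3): stack=[19,13] mem=[0,0,0,18]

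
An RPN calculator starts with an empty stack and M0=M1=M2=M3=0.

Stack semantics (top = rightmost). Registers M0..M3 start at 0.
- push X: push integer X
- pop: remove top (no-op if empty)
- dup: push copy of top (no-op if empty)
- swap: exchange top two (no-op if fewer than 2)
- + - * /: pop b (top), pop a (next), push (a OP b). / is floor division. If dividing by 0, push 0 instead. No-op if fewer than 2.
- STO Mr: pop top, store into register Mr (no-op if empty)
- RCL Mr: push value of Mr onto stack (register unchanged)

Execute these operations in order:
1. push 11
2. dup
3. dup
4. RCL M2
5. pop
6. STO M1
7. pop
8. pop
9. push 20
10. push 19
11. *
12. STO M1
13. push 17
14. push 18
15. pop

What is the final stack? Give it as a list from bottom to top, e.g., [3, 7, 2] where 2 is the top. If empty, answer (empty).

Answer: [17]

Derivation:
After op 1 (push 11): stack=[11] mem=[0,0,0,0]
After op 2 (dup): stack=[11,11] mem=[0,0,0,0]
After op 3 (dup): stack=[11,11,11] mem=[0,0,0,0]
After op 4 (RCL M2): stack=[11,11,11,0] mem=[0,0,0,0]
After op 5 (pop): stack=[11,11,11] mem=[0,0,0,0]
After op 6 (STO M1): stack=[11,11] mem=[0,11,0,0]
After op 7 (pop): stack=[11] mem=[0,11,0,0]
After op 8 (pop): stack=[empty] mem=[0,11,0,0]
After op 9 (push 20): stack=[20] mem=[0,11,0,0]
After op 10 (push 19): stack=[20,19] mem=[0,11,0,0]
After op 11 (*): stack=[380] mem=[0,11,0,0]
After op 12 (STO M1): stack=[empty] mem=[0,380,0,0]
After op 13 (push 17): stack=[17] mem=[0,380,0,0]
After op 14 (push 18): stack=[17,18] mem=[0,380,0,0]
After op 15 (pop): stack=[17] mem=[0,380,0,0]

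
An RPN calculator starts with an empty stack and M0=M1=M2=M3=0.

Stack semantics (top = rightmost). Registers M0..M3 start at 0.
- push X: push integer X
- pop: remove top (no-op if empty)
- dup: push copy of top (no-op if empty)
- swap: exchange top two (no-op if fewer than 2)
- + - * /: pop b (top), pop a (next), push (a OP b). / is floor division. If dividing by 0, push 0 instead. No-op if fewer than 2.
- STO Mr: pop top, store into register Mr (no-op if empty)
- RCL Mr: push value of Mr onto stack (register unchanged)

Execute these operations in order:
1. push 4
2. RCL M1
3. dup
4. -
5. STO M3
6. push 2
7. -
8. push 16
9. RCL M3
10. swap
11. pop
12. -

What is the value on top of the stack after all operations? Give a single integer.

After op 1 (push 4): stack=[4] mem=[0,0,0,0]
After op 2 (RCL M1): stack=[4,0] mem=[0,0,0,0]
After op 3 (dup): stack=[4,0,0] mem=[0,0,0,0]
After op 4 (-): stack=[4,0] mem=[0,0,0,0]
After op 5 (STO M3): stack=[4] mem=[0,0,0,0]
After op 6 (push 2): stack=[4,2] mem=[0,0,0,0]
After op 7 (-): stack=[2] mem=[0,0,0,0]
After op 8 (push 16): stack=[2,16] mem=[0,0,0,0]
After op 9 (RCL M3): stack=[2,16,0] mem=[0,0,0,0]
After op 10 (swap): stack=[2,0,16] mem=[0,0,0,0]
After op 11 (pop): stack=[2,0] mem=[0,0,0,0]
After op 12 (-): stack=[2] mem=[0,0,0,0]

Answer: 2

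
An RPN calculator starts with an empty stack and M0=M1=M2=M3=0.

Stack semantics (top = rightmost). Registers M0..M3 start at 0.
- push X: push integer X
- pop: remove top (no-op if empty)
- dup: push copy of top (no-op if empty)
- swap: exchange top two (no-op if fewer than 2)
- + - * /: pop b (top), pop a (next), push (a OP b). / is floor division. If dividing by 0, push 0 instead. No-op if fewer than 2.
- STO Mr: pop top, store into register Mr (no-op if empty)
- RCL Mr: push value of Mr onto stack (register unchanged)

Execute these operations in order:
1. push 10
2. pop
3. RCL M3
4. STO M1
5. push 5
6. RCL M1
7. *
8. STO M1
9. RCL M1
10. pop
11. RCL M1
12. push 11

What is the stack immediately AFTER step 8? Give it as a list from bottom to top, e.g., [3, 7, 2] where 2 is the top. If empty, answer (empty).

After op 1 (push 10): stack=[10] mem=[0,0,0,0]
After op 2 (pop): stack=[empty] mem=[0,0,0,0]
After op 3 (RCL M3): stack=[0] mem=[0,0,0,0]
After op 4 (STO M1): stack=[empty] mem=[0,0,0,0]
After op 5 (push 5): stack=[5] mem=[0,0,0,0]
After op 6 (RCL M1): stack=[5,0] mem=[0,0,0,0]
After op 7 (*): stack=[0] mem=[0,0,0,0]
After op 8 (STO M1): stack=[empty] mem=[0,0,0,0]

(empty)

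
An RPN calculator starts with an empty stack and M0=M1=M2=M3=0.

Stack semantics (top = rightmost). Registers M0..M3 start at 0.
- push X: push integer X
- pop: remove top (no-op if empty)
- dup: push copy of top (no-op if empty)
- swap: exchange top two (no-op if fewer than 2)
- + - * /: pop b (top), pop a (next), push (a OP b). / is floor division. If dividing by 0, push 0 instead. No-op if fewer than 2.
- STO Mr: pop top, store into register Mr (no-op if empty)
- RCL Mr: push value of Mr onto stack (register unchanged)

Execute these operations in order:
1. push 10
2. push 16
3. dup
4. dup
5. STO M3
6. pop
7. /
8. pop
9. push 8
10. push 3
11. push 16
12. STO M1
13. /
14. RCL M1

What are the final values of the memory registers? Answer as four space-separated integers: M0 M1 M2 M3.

Answer: 0 16 0 16

Derivation:
After op 1 (push 10): stack=[10] mem=[0,0,0,0]
After op 2 (push 16): stack=[10,16] mem=[0,0,0,0]
After op 3 (dup): stack=[10,16,16] mem=[0,0,0,0]
After op 4 (dup): stack=[10,16,16,16] mem=[0,0,0,0]
After op 5 (STO M3): stack=[10,16,16] mem=[0,0,0,16]
After op 6 (pop): stack=[10,16] mem=[0,0,0,16]
After op 7 (/): stack=[0] mem=[0,0,0,16]
After op 8 (pop): stack=[empty] mem=[0,0,0,16]
After op 9 (push 8): stack=[8] mem=[0,0,0,16]
After op 10 (push 3): stack=[8,3] mem=[0,0,0,16]
After op 11 (push 16): stack=[8,3,16] mem=[0,0,0,16]
After op 12 (STO M1): stack=[8,3] mem=[0,16,0,16]
After op 13 (/): stack=[2] mem=[0,16,0,16]
After op 14 (RCL M1): stack=[2,16] mem=[0,16,0,16]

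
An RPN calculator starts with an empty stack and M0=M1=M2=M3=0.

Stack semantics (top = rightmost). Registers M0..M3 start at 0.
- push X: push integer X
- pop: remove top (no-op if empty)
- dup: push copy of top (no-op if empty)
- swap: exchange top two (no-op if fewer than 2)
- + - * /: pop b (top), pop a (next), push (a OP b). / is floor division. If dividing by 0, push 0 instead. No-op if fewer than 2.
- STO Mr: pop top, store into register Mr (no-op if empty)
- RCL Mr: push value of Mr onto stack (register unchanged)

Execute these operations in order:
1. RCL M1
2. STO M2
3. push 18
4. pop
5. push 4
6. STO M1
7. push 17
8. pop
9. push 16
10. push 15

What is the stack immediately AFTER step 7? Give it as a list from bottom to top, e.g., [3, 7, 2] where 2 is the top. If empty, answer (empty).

After op 1 (RCL M1): stack=[0] mem=[0,0,0,0]
After op 2 (STO M2): stack=[empty] mem=[0,0,0,0]
After op 3 (push 18): stack=[18] mem=[0,0,0,0]
After op 4 (pop): stack=[empty] mem=[0,0,0,0]
After op 5 (push 4): stack=[4] mem=[0,0,0,0]
After op 6 (STO M1): stack=[empty] mem=[0,4,0,0]
After op 7 (push 17): stack=[17] mem=[0,4,0,0]

[17]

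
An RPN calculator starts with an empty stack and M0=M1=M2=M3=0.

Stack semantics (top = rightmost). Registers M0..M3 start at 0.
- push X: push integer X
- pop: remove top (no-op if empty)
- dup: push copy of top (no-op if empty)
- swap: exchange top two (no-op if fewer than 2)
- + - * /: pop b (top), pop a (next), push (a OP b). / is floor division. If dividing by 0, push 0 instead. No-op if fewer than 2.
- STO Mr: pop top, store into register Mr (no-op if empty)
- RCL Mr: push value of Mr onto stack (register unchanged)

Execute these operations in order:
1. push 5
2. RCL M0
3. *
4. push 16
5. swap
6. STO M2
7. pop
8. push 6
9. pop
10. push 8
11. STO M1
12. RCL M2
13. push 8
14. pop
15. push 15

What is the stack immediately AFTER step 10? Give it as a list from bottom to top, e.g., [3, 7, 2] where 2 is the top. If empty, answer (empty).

After op 1 (push 5): stack=[5] mem=[0,0,0,0]
After op 2 (RCL M0): stack=[5,0] mem=[0,0,0,0]
After op 3 (*): stack=[0] mem=[0,0,0,0]
After op 4 (push 16): stack=[0,16] mem=[0,0,0,0]
After op 5 (swap): stack=[16,0] mem=[0,0,0,0]
After op 6 (STO M2): stack=[16] mem=[0,0,0,0]
After op 7 (pop): stack=[empty] mem=[0,0,0,0]
After op 8 (push 6): stack=[6] mem=[0,0,0,0]
After op 9 (pop): stack=[empty] mem=[0,0,0,0]
After op 10 (push 8): stack=[8] mem=[0,0,0,0]

[8]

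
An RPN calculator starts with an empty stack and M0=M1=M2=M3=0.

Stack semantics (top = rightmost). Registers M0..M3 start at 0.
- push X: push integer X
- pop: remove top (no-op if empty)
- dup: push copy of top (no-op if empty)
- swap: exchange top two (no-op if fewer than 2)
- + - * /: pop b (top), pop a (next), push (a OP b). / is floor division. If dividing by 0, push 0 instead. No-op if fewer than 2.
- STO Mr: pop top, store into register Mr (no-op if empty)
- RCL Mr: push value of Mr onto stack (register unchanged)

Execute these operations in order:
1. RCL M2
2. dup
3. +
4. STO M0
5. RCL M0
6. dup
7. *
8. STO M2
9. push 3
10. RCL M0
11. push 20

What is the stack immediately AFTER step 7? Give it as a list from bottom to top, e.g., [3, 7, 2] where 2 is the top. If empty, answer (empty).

After op 1 (RCL M2): stack=[0] mem=[0,0,0,0]
After op 2 (dup): stack=[0,0] mem=[0,0,0,0]
After op 3 (+): stack=[0] mem=[0,0,0,0]
After op 4 (STO M0): stack=[empty] mem=[0,0,0,0]
After op 5 (RCL M0): stack=[0] mem=[0,0,0,0]
After op 6 (dup): stack=[0,0] mem=[0,0,0,0]
After op 7 (*): stack=[0] mem=[0,0,0,0]

[0]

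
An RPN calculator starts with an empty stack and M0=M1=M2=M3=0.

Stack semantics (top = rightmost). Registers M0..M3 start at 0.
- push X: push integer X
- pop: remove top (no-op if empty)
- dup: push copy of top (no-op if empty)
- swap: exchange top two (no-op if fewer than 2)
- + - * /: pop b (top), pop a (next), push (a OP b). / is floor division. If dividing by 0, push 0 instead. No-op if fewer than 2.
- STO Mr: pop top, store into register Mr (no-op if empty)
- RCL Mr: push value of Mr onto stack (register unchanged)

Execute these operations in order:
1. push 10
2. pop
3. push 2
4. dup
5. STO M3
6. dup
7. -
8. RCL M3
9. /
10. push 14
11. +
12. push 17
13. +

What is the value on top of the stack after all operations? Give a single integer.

After op 1 (push 10): stack=[10] mem=[0,0,0,0]
After op 2 (pop): stack=[empty] mem=[0,0,0,0]
After op 3 (push 2): stack=[2] mem=[0,0,0,0]
After op 4 (dup): stack=[2,2] mem=[0,0,0,0]
After op 5 (STO M3): stack=[2] mem=[0,0,0,2]
After op 6 (dup): stack=[2,2] mem=[0,0,0,2]
After op 7 (-): stack=[0] mem=[0,0,0,2]
After op 8 (RCL M3): stack=[0,2] mem=[0,0,0,2]
After op 9 (/): stack=[0] mem=[0,0,0,2]
After op 10 (push 14): stack=[0,14] mem=[0,0,0,2]
After op 11 (+): stack=[14] mem=[0,0,0,2]
After op 12 (push 17): stack=[14,17] mem=[0,0,0,2]
After op 13 (+): stack=[31] mem=[0,0,0,2]

Answer: 31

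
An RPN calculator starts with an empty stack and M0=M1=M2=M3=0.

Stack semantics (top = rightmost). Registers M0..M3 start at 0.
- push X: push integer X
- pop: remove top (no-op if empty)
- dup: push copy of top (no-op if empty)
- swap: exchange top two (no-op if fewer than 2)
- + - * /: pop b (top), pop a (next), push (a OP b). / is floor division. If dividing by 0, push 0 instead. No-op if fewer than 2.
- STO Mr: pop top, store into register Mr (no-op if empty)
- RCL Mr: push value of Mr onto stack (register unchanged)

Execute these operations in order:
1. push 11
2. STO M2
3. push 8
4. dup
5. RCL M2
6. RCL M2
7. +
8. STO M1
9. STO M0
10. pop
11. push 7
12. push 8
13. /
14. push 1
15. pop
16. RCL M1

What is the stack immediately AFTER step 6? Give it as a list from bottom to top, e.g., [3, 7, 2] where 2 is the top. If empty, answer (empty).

After op 1 (push 11): stack=[11] mem=[0,0,0,0]
After op 2 (STO M2): stack=[empty] mem=[0,0,11,0]
After op 3 (push 8): stack=[8] mem=[0,0,11,0]
After op 4 (dup): stack=[8,8] mem=[0,0,11,0]
After op 5 (RCL M2): stack=[8,8,11] mem=[0,0,11,0]
After op 6 (RCL M2): stack=[8,8,11,11] mem=[0,0,11,0]

[8, 8, 11, 11]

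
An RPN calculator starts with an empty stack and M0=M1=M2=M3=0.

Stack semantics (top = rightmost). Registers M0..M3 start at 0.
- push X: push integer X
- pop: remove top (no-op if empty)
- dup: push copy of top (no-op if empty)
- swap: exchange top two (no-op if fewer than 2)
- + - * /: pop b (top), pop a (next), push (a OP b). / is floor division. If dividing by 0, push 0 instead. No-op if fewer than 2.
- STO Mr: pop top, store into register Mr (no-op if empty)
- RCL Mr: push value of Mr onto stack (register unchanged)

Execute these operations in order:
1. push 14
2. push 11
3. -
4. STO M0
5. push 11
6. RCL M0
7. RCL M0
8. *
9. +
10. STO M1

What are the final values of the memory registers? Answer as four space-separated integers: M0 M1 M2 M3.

After op 1 (push 14): stack=[14] mem=[0,0,0,0]
After op 2 (push 11): stack=[14,11] mem=[0,0,0,0]
After op 3 (-): stack=[3] mem=[0,0,0,0]
After op 4 (STO M0): stack=[empty] mem=[3,0,0,0]
After op 5 (push 11): stack=[11] mem=[3,0,0,0]
After op 6 (RCL M0): stack=[11,3] mem=[3,0,0,0]
After op 7 (RCL M0): stack=[11,3,3] mem=[3,0,0,0]
After op 8 (*): stack=[11,9] mem=[3,0,0,0]
After op 9 (+): stack=[20] mem=[3,0,0,0]
After op 10 (STO M1): stack=[empty] mem=[3,20,0,0]

Answer: 3 20 0 0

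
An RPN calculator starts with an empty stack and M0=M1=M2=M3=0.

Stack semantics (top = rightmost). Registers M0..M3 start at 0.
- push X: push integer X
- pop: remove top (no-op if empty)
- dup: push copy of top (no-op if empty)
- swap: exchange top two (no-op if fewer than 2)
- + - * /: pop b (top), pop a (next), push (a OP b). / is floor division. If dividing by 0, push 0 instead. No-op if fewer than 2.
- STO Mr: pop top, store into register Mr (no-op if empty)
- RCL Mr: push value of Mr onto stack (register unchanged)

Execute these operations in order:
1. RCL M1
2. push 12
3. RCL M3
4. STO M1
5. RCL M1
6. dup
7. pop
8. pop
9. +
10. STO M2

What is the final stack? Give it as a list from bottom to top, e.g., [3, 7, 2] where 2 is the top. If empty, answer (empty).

Answer: (empty)

Derivation:
After op 1 (RCL M1): stack=[0] mem=[0,0,0,0]
After op 2 (push 12): stack=[0,12] mem=[0,0,0,0]
After op 3 (RCL M3): stack=[0,12,0] mem=[0,0,0,0]
After op 4 (STO M1): stack=[0,12] mem=[0,0,0,0]
After op 5 (RCL M1): stack=[0,12,0] mem=[0,0,0,0]
After op 6 (dup): stack=[0,12,0,0] mem=[0,0,0,0]
After op 7 (pop): stack=[0,12,0] mem=[0,0,0,0]
After op 8 (pop): stack=[0,12] mem=[0,0,0,0]
After op 9 (+): stack=[12] mem=[0,0,0,0]
After op 10 (STO M2): stack=[empty] mem=[0,0,12,0]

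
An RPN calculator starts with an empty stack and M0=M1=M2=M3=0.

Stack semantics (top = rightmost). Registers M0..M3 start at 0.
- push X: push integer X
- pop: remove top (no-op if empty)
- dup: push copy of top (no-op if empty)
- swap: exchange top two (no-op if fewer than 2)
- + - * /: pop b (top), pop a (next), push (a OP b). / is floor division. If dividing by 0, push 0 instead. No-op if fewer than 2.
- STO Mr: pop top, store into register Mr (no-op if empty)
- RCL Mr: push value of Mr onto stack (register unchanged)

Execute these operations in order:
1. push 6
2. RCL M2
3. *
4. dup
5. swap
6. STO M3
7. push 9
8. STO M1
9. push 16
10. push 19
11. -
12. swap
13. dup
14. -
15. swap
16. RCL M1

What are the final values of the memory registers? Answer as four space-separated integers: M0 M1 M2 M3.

After op 1 (push 6): stack=[6] mem=[0,0,0,0]
After op 2 (RCL M2): stack=[6,0] mem=[0,0,0,0]
After op 3 (*): stack=[0] mem=[0,0,0,0]
After op 4 (dup): stack=[0,0] mem=[0,0,0,0]
After op 5 (swap): stack=[0,0] mem=[0,0,0,0]
After op 6 (STO M3): stack=[0] mem=[0,0,0,0]
After op 7 (push 9): stack=[0,9] mem=[0,0,0,0]
After op 8 (STO M1): stack=[0] mem=[0,9,0,0]
After op 9 (push 16): stack=[0,16] mem=[0,9,0,0]
After op 10 (push 19): stack=[0,16,19] mem=[0,9,0,0]
After op 11 (-): stack=[0,-3] mem=[0,9,0,0]
After op 12 (swap): stack=[-3,0] mem=[0,9,0,0]
After op 13 (dup): stack=[-3,0,0] mem=[0,9,0,0]
After op 14 (-): stack=[-3,0] mem=[0,9,0,0]
After op 15 (swap): stack=[0,-3] mem=[0,9,0,0]
After op 16 (RCL M1): stack=[0,-3,9] mem=[0,9,0,0]

Answer: 0 9 0 0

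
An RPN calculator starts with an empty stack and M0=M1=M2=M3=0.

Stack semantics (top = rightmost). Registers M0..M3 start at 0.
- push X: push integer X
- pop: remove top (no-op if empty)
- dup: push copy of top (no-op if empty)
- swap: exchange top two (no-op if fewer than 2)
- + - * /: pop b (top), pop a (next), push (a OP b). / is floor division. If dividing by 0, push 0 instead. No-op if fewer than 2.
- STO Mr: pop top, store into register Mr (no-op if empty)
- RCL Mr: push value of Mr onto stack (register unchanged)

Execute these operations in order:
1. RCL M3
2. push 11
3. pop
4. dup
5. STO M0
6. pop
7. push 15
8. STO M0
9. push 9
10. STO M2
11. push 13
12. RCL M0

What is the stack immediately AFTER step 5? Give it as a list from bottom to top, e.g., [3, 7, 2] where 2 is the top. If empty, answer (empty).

After op 1 (RCL M3): stack=[0] mem=[0,0,0,0]
After op 2 (push 11): stack=[0,11] mem=[0,0,0,0]
After op 3 (pop): stack=[0] mem=[0,0,0,0]
After op 4 (dup): stack=[0,0] mem=[0,0,0,0]
After op 5 (STO M0): stack=[0] mem=[0,0,0,0]

[0]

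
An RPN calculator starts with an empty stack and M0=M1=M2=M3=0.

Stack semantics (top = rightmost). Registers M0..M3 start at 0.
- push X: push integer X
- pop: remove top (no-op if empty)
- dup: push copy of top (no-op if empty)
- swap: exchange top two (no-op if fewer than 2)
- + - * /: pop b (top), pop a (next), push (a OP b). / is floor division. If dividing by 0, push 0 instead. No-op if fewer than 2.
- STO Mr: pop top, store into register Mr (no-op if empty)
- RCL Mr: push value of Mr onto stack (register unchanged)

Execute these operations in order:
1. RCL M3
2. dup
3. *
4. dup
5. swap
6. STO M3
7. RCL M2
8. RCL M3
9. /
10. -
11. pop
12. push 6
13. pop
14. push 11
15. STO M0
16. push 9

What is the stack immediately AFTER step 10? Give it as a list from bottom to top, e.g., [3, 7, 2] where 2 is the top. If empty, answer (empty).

After op 1 (RCL M3): stack=[0] mem=[0,0,0,0]
After op 2 (dup): stack=[0,0] mem=[0,0,0,0]
After op 3 (*): stack=[0] mem=[0,0,0,0]
After op 4 (dup): stack=[0,0] mem=[0,0,0,0]
After op 5 (swap): stack=[0,0] mem=[0,0,0,0]
After op 6 (STO M3): stack=[0] mem=[0,0,0,0]
After op 7 (RCL M2): stack=[0,0] mem=[0,0,0,0]
After op 8 (RCL M3): stack=[0,0,0] mem=[0,0,0,0]
After op 9 (/): stack=[0,0] mem=[0,0,0,0]
After op 10 (-): stack=[0] mem=[0,0,0,0]

[0]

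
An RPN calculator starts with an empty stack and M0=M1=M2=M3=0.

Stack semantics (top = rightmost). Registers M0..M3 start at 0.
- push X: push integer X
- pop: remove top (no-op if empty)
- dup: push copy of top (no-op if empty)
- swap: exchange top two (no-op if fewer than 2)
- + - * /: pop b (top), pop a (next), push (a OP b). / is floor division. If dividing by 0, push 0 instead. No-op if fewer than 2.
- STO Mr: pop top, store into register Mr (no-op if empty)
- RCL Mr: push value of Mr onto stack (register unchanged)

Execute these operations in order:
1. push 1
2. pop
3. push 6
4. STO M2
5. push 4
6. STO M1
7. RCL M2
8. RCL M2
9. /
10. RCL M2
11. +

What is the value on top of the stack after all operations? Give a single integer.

After op 1 (push 1): stack=[1] mem=[0,0,0,0]
After op 2 (pop): stack=[empty] mem=[0,0,0,0]
After op 3 (push 6): stack=[6] mem=[0,0,0,0]
After op 4 (STO M2): stack=[empty] mem=[0,0,6,0]
After op 5 (push 4): stack=[4] mem=[0,0,6,0]
After op 6 (STO M1): stack=[empty] mem=[0,4,6,0]
After op 7 (RCL M2): stack=[6] mem=[0,4,6,0]
After op 8 (RCL M2): stack=[6,6] mem=[0,4,6,0]
After op 9 (/): stack=[1] mem=[0,4,6,0]
After op 10 (RCL M2): stack=[1,6] mem=[0,4,6,0]
After op 11 (+): stack=[7] mem=[0,4,6,0]

Answer: 7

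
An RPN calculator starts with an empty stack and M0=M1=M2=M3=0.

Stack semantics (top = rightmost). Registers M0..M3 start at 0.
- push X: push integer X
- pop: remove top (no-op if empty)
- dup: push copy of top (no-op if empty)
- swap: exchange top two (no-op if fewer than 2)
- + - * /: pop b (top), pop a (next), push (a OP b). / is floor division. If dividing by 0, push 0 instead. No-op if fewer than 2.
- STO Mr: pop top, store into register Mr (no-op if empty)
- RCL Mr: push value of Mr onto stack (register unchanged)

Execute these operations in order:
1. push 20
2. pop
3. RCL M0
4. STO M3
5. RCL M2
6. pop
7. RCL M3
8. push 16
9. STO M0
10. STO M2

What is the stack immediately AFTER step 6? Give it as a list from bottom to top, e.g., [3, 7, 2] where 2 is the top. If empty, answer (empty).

After op 1 (push 20): stack=[20] mem=[0,0,0,0]
After op 2 (pop): stack=[empty] mem=[0,0,0,0]
After op 3 (RCL M0): stack=[0] mem=[0,0,0,0]
After op 4 (STO M3): stack=[empty] mem=[0,0,0,0]
After op 5 (RCL M2): stack=[0] mem=[0,0,0,0]
After op 6 (pop): stack=[empty] mem=[0,0,0,0]

(empty)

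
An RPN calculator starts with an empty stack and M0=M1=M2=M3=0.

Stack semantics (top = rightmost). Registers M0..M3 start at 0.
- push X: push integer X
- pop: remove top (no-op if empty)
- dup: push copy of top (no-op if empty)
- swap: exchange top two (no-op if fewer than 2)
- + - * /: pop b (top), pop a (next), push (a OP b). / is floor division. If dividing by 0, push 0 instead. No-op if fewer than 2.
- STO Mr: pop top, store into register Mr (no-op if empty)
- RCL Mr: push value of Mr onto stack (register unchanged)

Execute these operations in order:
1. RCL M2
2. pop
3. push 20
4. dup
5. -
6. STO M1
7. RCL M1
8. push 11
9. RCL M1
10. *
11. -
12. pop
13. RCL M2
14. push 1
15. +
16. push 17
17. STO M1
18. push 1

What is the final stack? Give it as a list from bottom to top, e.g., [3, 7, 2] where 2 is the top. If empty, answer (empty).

Answer: [1, 1]

Derivation:
After op 1 (RCL M2): stack=[0] mem=[0,0,0,0]
After op 2 (pop): stack=[empty] mem=[0,0,0,0]
After op 3 (push 20): stack=[20] mem=[0,0,0,0]
After op 4 (dup): stack=[20,20] mem=[0,0,0,0]
After op 5 (-): stack=[0] mem=[0,0,0,0]
After op 6 (STO M1): stack=[empty] mem=[0,0,0,0]
After op 7 (RCL M1): stack=[0] mem=[0,0,0,0]
After op 8 (push 11): stack=[0,11] mem=[0,0,0,0]
After op 9 (RCL M1): stack=[0,11,0] mem=[0,0,0,0]
After op 10 (*): stack=[0,0] mem=[0,0,0,0]
After op 11 (-): stack=[0] mem=[0,0,0,0]
After op 12 (pop): stack=[empty] mem=[0,0,0,0]
After op 13 (RCL M2): stack=[0] mem=[0,0,0,0]
After op 14 (push 1): stack=[0,1] mem=[0,0,0,0]
After op 15 (+): stack=[1] mem=[0,0,0,0]
After op 16 (push 17): stack=[1,17] mem=[0,0,0,0]
After op 17 (STO M1): stack=[1] mem=[0,17,0,0]
After op 18 (push 1): stack=[1,1] mem=[0,17,0,0]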